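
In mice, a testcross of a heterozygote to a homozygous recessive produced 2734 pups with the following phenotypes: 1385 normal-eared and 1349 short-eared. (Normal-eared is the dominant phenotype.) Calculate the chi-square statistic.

0.474

A testcross of a heterozygote (Aa × aa) gives a 1:1 phenotypic ratio.
Under the 1:1 hypothesis (Σ ratio = 2, N = 2734):
  normal-eared: 2734 × 1/2 = 1367
  short-eared: 2734 × 1/2 = 1367
χ² = Σ (O − E)² / E
  normal-eared: (1385 − 1367)² / 1367 = 0.2370
  short-eared: (1349 − 1367)² / 1367 = 0.2370
χ² = 0.2370 + 0.2370 = 0.474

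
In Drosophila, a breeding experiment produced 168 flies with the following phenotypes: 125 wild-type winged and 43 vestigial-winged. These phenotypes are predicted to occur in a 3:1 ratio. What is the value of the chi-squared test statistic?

Total ratio parts = 4. Expected numbers out of 168:
  wild-type winged: 168 × 3/4 = 126
  vestigial-winged: 168 × 1/4 = 42
χ² = Σ (O − E)² / E
  wild-type winged: (125 − 126)² / 126 = 0.0079
  vestigial-winged: (43 − 42)² / 42 = 0.0238
χ² = 0.0079 + 0.0238 = 0.0317 ≈ 0.032

0.032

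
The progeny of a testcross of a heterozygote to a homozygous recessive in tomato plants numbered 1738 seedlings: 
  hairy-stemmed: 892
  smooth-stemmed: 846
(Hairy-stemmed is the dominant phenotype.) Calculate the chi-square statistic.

A testcross of a heterozygote (Aa × aa) gives a 1:1 phenotypic ratio.
The 1:1 ratio has 2 parts, so with N = 1738 the expected counts are:
  hairy-stemmed: 1738 × 1/2 = 869
  smooth-stemmed: 1738 × 1/2 = 869
χ² = Σ (O − E)² / E
  hairy-stemmed: (892 − 869)² / 869 = 0.6087
  smooth-stemmed: (846 − 869)² / 869 = 0.6087
χ² = 0.6087 + 0.6087 = 1.2174 ≈ 1.217

1.217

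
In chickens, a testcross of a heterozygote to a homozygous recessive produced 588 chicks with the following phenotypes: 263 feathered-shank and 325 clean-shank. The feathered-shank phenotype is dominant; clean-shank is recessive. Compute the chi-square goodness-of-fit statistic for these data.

A testcross of a heterozygote (Aa × aa) gives a 1:1 phenotypic ratio.
Total ratio parts = 2. Expected numbers out of 588:
  feathered-shank: 588 × 1/2 = 294
  clean-shank: 588 × 1/2 = 294
χ² = Σ (O − E)² / E
  feathered-shank: (263 − 294)² / 294 = 3.2687
  clean-shank: (325 − 294)² / 294 = 3.2687
χ² = 3.2687 + 3.2687 = 6.5374 ≈ 6.537

6.537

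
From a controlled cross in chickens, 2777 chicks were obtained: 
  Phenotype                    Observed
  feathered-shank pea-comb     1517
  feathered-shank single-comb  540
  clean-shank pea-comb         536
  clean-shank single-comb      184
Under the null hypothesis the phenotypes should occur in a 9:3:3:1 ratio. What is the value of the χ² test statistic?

Under the 9:3:3:1 hypothesis (Σ ratio = 16, N = 2777):
  feathered-shank pea-comb: 2777 × 9/16 = 1562.0625
  feathered-shank single-comb: 2777 × 3/16 = 520.6875
  clean-shank pea-comb: 2777 × 3/16 = 520.6875
  clean-shank single-comb: 2777 × 1/16 = 173.5625
χ² = Σ (O − E)² / E
  feathered-shank pea-comb: (1517 − 1562.0625)² / 1562.0625 = 1.3000
  feathered-shank single-comb: (540 − 520.6875)² / 520.6875 = 0.7163
  clean-shank pea-comb: (536 − 520.6875)² / 520.6875 = 0.4503
  clean-shank single-comb: (184 − 173.5625)² / 173.5625 = 0.6277
χ² = 1.3000 + 0.7163 + 0.4503 + 0.6277 = 3.0943 ≈ 3.094

3.094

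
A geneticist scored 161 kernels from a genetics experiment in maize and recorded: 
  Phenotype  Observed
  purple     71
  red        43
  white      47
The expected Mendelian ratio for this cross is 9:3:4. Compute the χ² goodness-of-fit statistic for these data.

Under the 9:3:4 hypothesis (Σ ratio = 16, N = 161):
  purple: 161 × 9/16 = 90.5625
  red: 161 × 3/16 = 30.1875
  white: 161 × 4/16 = 40.25
χ² = Σ (O − E)² / E
  purple: (71 − 90.5625)² / 90.5625 = 4.2257
  red: (43 − 30.1875)² / 30.1875 = 5.4380
  white: (47 − 40.25)² / 40.25 = 1.1320
χ² = 4.2257 + 5.4380 + 1.1320 = 10.7957 ≈ 10.796

10.796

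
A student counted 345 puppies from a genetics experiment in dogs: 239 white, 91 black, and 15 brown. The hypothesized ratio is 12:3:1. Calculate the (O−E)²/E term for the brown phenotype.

1.997

The 12:3:1 ratio has 16 parts, so with N = 345 the expected counts are:
  white: 345 × 12/16 = 258.75
  black: 345 × 3/16 = 64.6875
  brown: 345 × 1/16 = 21.5625
Contribution of brown: (15 − 21.5625)² / 21.5625 = 1.9973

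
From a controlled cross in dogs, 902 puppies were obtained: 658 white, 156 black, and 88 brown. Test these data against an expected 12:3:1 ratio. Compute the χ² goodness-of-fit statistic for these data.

Total ratio parts = 16. Expected numbers out of 902:
  white: 902 × 12/16 = 676.5
  black: 902 × 3/16 = 169.125
  brown: 902 × 1/16 = 56.375
χ² = Σ (O − E)² / E
  white: (658 − 676.5)² / 676.5 = 0.5059
  black: (156 − 169.125)² / 169.125 = 1.0186
  brown: (88 − 56.375)² / 56.375 = 17.7409
χ² = 0.5059 + 1.0186 + 17.7409 = 19.2654 ≈ 19.265

19.265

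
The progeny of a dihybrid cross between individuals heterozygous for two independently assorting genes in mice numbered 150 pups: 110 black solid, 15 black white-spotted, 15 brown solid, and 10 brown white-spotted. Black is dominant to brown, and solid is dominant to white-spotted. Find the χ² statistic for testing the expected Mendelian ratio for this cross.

A dihybrid F₂ with independent assortment and complete dominance at both loci gives a 9:3:3:1 phenotypic ratio.
Expected counts for N = 150 under a 9:3:3:1 ratio (total parts = 16):
  black solid: 150 × 9/16 = 84.375
  black white-spotted: 150 × 3/16 = 28.125
  brown solid: 150 × 3/16 = 28.125
  brown white-spotted: 150 × 1/16 = 9.375
χ² = Σ (O − E)² / E
  black solid: (110 − 84.375)² / 84.375 = 7.7824
  black white-spotted: (15 − 28.125)² / 28.125 = 6.1250
  brown solid: (15 − 28.125)² / 28.125 = 6.1250
  brown white-spotted: (10 − 9.375)² / 9.375 = 0.0417
χ² = 7.7824 + 6.1250 + 6.1250 + 0.0417 = 20.0741 ≈ 20.074

20.074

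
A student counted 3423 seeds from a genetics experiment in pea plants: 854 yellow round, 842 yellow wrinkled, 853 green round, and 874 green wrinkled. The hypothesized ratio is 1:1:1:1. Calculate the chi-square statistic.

0.623

Expected counts for N = 3423 under a 1:1:1:1 ratio (total parts = 4):
  yellow round: 3423 × 1/4 = 855.75
  yellow wrinkled: 3423 × 1/4 = 855.75
  green round: 3423 × 1/4 = 855.75
  green wrinkled: 3423 × 1/4 = 855.75
χ² = Σ (O − E)² / E
  yellow round: (854 − 855.75)² / 855.75 = 0.0036
  yellow wrinkled: (842 − 855.75)² / 855.75 = 0.2209
  green round: (853 − 855.75)² / 855.75 = 0.0088
  green wrinkled: (874 − 855.75)² / 855.75 = 0.3892
χ² = 0.0036 + 0.2209 + 0.0088 + 0.3892 = 0.6225 ≈ 0.623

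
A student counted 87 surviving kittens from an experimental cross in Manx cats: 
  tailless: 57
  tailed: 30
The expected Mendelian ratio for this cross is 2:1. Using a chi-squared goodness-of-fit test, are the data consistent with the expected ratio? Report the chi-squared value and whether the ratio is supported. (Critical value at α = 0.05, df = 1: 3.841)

0.052; consistent

Expected counts for N = 87 under a 2:1 ratio (total parts = 3):
  tailless: 87 × 2/3 = 58
  tailed: 87 × 1/3 = 29
χ² = Σ (O − E)² / E
  tailless: (57 − 58)² / 58 = 0.0172
  tailed: (30 − 29)² / 29 = 0.0345
χ² = 0.0172 + 0.0345 = 0.0517 ≈ 0.052
Degrees of freedom = 2 − 1 = 1; critical value at α = 0.05 is 3.841.
Since 0.052 < 3.841, we fail to reject the null hypothesis — the data are consistent with the 2:1 ratio.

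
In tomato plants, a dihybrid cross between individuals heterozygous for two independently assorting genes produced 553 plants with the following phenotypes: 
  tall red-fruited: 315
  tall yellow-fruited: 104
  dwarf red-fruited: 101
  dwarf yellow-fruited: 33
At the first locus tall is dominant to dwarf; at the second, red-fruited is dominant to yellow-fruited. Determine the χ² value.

0.191

A dihybrid F₂ with independent assortment and complete dominance at both loci gives a 9:3:3:1 phenotypic ratio.
Expected counts for N = 553 under a 9:3:3:1 ratio (total parts = 16):
  tall red-fruited: 553 × 9/16 = 311.0625
  tall yellow-fruited: 553 × 3/16 = 103.6875
  dwarf red-fruited: 553 × 3/16 = 103.6875
  dwarf yellow-fruited: 553 × 1/16 = 34.5625
χ² = Σ (O − E)² / E
  tall red-fruited: (315 − 311.0625)² / 311.0625 = 0.0498
  tall yellow-fruited: (104 − 103.6875)² / 103.6875 = 0.0009
  dwarf red-fruited: (101 − 103.6875)² / 103.6875 = 0.0697
  dwarf yellow-fruited: (33 − 34.5625)² / 34.5625 = 0.0706
χ² = 0.0498 + 0.0009 + 0.0697 + 0.0706 = 0.191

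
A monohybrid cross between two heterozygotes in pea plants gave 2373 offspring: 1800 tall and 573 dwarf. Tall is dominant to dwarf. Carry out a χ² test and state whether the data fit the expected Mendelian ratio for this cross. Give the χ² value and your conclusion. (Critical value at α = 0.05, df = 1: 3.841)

0.922; consistent

For a monohybrid cross between heterozygotes with complete dominance, the expected phenotypic ratio is 3:1.
The 3:1 ratio has 4 parts, so with N = 2373 the expected counts are:
  tall: 2373 × 3/4 = 1779.75
  dwarf: 2373 × 1/4 = 593.25
χ² = Σ (O − E)² / E
  tall: (1800 − 1779.75)² / 1779.75 = 0.2304
  dwarf: (573 − 593.25)² / 593.25 = 0.6912
χ² = 0.2304 + 0.6912 = 0.9216 ≈ 0.922
Degrees of freedom = 2 − 1 = 1; critical value at α = 0.05 is 3.841.
Since 0.922 < 3.841, we fail to reject the null hypothesis — the data are consistent with the 3:1 ratio.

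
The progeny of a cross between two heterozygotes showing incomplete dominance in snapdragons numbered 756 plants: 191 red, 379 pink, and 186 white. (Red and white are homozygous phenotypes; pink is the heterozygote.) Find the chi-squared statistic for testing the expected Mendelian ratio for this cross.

With incomplete dominance, a heterozygote × heterozygote cross gives a 1:2:1 phenotypic ratio.
Expected counts for N = 756 under a 1:2:1 ratio (total parts = 4):
  red: 756 × 1/4 = 189
  pink: 756 × 2/4 = 378
  white: 756 × 1/4 = 189
χ² = Σ (O − E)² / E
  red: (191 − 189)² / 189 = 0.0212
  pink: (379 − 378)² / 378 = 0.0026
  white: (186 − 189)² / 189 = 0.0476
χ² = 0.0212 + 0.0026 + 0.0476 = 0.0714 ≈ 0.071

0.071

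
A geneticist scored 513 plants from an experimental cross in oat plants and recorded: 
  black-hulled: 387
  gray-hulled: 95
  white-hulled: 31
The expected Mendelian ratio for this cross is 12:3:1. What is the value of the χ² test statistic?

0.063

The 12:3:1 ratio has 16 parts, so with N = 513 the expected counts are:
  black-hulled: 513 × 12/16 = 384.75
  gray-hulled: 513 × 3/16 = 96.1875
  white-hulled: 513 × 1/16 = 32.0625
χ² = Σ (O − E)² / E
  black-hulled: (387 − 384.75)² / 384.75 = 0.0132
  gray-hulled: (95 − 96.1875)² / 96.1875 = 0.0147
  white-hulled: (31 − 32.0625)² / 32.0625 = 0.0352
χ² = 0.0132 + 0.0147 + 0.0352 = 0.0631 ≈ 0.063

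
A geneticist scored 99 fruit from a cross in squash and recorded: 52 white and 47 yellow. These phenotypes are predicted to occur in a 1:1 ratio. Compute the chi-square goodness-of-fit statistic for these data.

0.253

Under the 1:1 hypothesis (Σ ratio = 2, N = 99):
  white: 99 × 1/2 = 49.5
  yellow: 99 × 1/2 = 49.5
χ² = Σ (O − E)² / E
  white: (52 − 49.5)² / 49.5 = 0.1263
  yellow: (47 − 49.5)² / 49.5 = 0.1263
χ² = 0.1263 + 0.1263 = 0.2526 ≈ 0.253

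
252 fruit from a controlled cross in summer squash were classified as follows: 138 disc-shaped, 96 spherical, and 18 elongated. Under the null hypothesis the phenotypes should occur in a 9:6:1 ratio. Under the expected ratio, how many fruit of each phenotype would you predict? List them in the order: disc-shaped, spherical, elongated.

141.75, 94.5, 15.75

Expected counts for N = 252 under a 9:6:1 ratio (total parts = 16):
  disc-shaped: 252 × 9/16 = 141.75
  spherical: 252 × 6/16 = 94.5
  elongated: 252 × 1/16 = 15.75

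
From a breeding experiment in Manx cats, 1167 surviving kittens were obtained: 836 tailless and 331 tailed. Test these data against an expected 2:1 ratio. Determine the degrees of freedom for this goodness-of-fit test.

1

A goodness-of-fit test with 2 phenotype classes has df = 2 − 1 = 1.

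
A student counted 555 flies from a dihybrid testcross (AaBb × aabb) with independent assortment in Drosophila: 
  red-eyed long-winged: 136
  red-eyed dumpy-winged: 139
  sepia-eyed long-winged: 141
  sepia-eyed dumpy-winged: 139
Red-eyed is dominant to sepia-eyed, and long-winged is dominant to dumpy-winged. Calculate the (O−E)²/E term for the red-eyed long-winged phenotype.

0.055

A dihybrid testcross with independent assortment gives a 1:1:1:1 ratio.
Expected counts for N = 555 under a 1:1:1:1 ratio (total parts = 4):
  red-eyed long-winged: 555 × 1/4 = 138.75
  red-eyed dumpy-winged: 555 × 1/4 = 138.75
  sepia-eyed long-winged: 555 × 1/4 = 138.75
  sepia-eyed dumpy-winged: 555 × 1/4 = 138.75
Contribution of red-eyed long-winged: (136 − 138.75)² / 138.75 = 0.0545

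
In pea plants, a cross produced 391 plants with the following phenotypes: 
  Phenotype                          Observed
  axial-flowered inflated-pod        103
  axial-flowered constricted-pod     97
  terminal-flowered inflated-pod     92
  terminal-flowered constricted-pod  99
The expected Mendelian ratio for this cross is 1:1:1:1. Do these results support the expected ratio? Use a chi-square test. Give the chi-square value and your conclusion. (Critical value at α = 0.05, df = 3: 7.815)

0.642; consistent

Expected counts for N = 391 under a 1:1:1:1 ratio (total parts = 4):
  axial-flowered inflated-pod: 391 × 1/4 = 97.75
  axial-flowered constricted-pod: 391 × 1/4 = 97.75
  terminal-flowered inflated-pod: 391 × 1/4 = 97.75
  terminal-flowered constricted-pod: 391 × 1/4 = 97.75
χ² = Σ (O − E)² / E
  axial-flowered inflated-pod: (103 − 97.75)² / 97.75 = 0.2820
  axial-flowered constricted-pod: (97 − 97.75)² / 97.75 = 0.0058
  terminal-flowered inflated-pod: (92 − 97.75)² / 97.75 = 0.3382
  terminal-flowered constricted-pod: (99 − 97.75)² / 97.75 = 0.0160
χ² = 0.2820 + 0.0058 + 0.3382 + 0.0160 = 0.642
Degrees of freedom = 4 − 1 = 3; critical value at α = 0.05 is 7.815.
Since 0.642 < 7.815, we fail to reject the null hypothesis — the data are consistent with the 1:1:1:1 ratio.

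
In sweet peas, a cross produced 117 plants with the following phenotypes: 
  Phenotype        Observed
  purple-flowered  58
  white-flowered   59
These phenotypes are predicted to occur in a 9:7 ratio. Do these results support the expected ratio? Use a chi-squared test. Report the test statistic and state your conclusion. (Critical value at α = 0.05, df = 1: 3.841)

Expected counts for N = 117 under a 9:7 ratio (total parts = 16):
  purple-flowered: 117 × 9/16 = 65.8125
  white-flowered: 117 × 7/16 = 51.1875
χ² = Σ (O − E)² / E
  purple-flowered: (58 − 65.8125)² / 65.8125 = 0.9274
  white-flowered: (59 − 51.1875)² / 51.1875 = 1.1924
χ² = 0.9274 + 1.1924 = 2.1198 ≈ 2.120
Degrees of freedom = 2 − 1 = 1; critical value at α = 0.05 is 3.841.
Since 2.120 < 3.841, we fail to reject the null hypothesis — the data are consistent with the 9:7 ratio.

2.120; consistent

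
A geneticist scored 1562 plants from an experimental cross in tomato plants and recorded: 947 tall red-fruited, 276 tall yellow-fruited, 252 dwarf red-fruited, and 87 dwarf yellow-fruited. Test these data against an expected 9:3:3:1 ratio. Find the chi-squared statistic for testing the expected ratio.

The 9:3:3:1 ratio has 16 parts, so with N = 1562 the expected counts are:
  tall red-fruited: 1562 × 9/16 = 878.625
  tall yellow-fruited: 1562 × 3/16 = 292.875
  dwarf red-fruited: 1562 × 3/16 = 292.875
  dwarf yellow-fruited: 1562 × 1/16 = 97.625
χ² = Σ (O − E)² / E
  tall red-fruited: (947 − 878.625)² / 878.625 = 5.3210
  tall yellow-fruited: (276 − 292.875)² / 292.875 = 0.9723
  dwarf red-fruited: (252 − 292.875)² / 292.875 = 5.7047
  dwarf yellow-fruited: (87 − 97.625)² / 97.625 = 1.1564
χ² = 5.3210 + 0.9723 + 5.7047 + 1.1564 = 13.1544 ≈ 13.154

13.154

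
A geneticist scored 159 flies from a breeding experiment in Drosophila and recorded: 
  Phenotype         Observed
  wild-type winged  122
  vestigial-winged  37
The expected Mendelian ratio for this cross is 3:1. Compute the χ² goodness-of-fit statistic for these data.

Under the 3:1 hypothesis (Σ ratio = 4, N = 159):
  wild-type winged: 159 × 3/4 = 119.25
  vestigial-winged: 159 × 1/4 = 39.75
χ² = Σ (O − E)² / E
  wild-type winged: (122 − 119.25)² / 119.25 = 0.0634
  vestigial-winged: (37 − 39.75)² / 39.75 = 0.1903
χ² = 0.0634 + 0.1903 = 0.2537 ≈ 0.254

0.254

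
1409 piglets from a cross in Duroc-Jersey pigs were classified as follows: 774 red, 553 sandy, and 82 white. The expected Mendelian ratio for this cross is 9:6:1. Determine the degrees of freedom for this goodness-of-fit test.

A goodness-of-fit test with 3 phenotype classes has df = 3 − 1 = 2.

2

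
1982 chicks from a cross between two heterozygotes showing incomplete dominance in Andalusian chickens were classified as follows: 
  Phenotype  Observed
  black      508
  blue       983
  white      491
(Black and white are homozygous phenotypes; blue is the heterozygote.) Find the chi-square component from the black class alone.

With incomplete dominance, a heterozygote × heterozygote cross gives a 1:2:1 phenotypic ratio.
Under the 1:2:1 hypothesis (Σ ratio = 4, N = 1982):
  black: 1982 × 1/4 = 495.5
  blue: 1982 × 2/4 = 991
  white: 1982 × 1/4 = 495.5
Contribution of black: (508 − 495.5)² / 495.5 = 0.3153

0.315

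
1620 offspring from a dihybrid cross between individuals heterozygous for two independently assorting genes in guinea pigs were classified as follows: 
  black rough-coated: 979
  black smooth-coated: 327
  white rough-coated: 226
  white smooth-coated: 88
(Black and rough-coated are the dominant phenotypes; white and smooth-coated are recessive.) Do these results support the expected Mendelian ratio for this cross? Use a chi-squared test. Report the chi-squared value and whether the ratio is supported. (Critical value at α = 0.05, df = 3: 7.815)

28.452; not consistent

A dihybrid F₂ with independent assortment and complete dominance at both loci gives a 9:3:3:1 phenotypic ratio.
Under the 9:3:3:1 hypothesis (Σ ratio = 16, N = 1620):
  black rough-coated: 1620 × 9/16 = 911.25
  black smooth-coated: 1620 × 3/16 = 303.75
  white rough-coated: 1620 × 3/16 = 303.75
  white smooth-coated: 1620 × 1/16 = 101.25
χ² = Σ (O − E)² / E
  black rough-coated: (979 − 911.25)² / 911.25 = 5.0371
  black smooth-coated: (327 − 303.75)² / 303.75 = 1.7796
  white rough-coated: (226 − 303.75)² / 303.75 = 19.9014
  white smooth-coated: (88 − 101.25)² / 101.25 = 1.7340
χ² = 5.0371 + 1.7796 + 19.9014 + 1.7340 = 28.4521 ≈ 28.452
Degrees of freedom = 4 − 1 = 3; critical value at α = 0.05 is 7.815.
Since 28.452 > 7.815, we reject the null hypothesis — the data do not fit the 9:3:3:1 ratio.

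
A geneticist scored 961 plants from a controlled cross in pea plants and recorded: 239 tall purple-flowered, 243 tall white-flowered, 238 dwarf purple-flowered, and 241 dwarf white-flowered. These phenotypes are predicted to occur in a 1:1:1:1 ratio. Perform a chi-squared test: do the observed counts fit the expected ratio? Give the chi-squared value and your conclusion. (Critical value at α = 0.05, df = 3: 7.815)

The 1:1:1:1 ratio has 4 parts, so with N = 961 the expected counts are:
  tall purple-flowered: 961 × 1/4 = 240.25
  tall white-flowered: 961 × 1/4 = 240.25
  dwarf purple-flowered: 961 × 1/4 = 240.25
  dwarf white-flowered: 961 × 1/4 = 240.25
χ² = Σ (O − E)² / E
  tall purple-flowered: (239 − 240.25)² / 240.25 = 0.0065
  tall white-flowered: (243 − 240.25)² / 240.25 = 0.0315
  dwarf purple-flowered: (238 − 240.25)² / 240.25 = 0.0211
  dwarf white-flowered: (241 − 240.25)² / 240.25 = 0.0023
χ² = 0.0065 + 0.0315 + 0.0211 + 0.0023 = 0.0614 ≈ 0.061
Degrees of freedom = 4 − 1 = 3; critical value at α = 0.05 is 7.815.
Since 0.061 < 7.815, we fail to reject the null hypothesis — the data are consistent with the 1:1:1:1 ratio.

0.061; consistent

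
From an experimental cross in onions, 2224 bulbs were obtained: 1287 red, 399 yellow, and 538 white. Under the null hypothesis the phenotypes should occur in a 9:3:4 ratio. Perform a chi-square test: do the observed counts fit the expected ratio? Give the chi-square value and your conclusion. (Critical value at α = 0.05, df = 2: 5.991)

2.396; consistent

Under the 9:3:4 hypothesis (Σ ratio = 16, N = 2224):
  red: 2224 × 9/16 = 1251
  yellow: 2224 × 3/16 = 417
  white: 2224 × 4/16 = 556
χ² = Σ (O − E)² / E
  red: (1287 − 1251)² / 1251 = 1.0360
  yellow: (399 − 417)² / 417 = 0.7770
  white: (538 − 556)² / 556 = 0.5827
χ² = 1.0360 + 0.7770 + 0.5827 = 2.3957 ≈ 2.396
Degrees of freedom = 3 − 1 = 2; critical value at α = 0.05 is 5.991.
Since 2.396 < 5.991, we fail to reject the null hypothesis — the data are consistent with the 9:3:4 ratio.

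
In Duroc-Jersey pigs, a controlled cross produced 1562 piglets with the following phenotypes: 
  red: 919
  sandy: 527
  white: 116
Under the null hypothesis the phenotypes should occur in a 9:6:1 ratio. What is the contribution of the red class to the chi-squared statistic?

1.855

The 9:6:1 ratio has 16 parts, so with N = 1562 the expected counts are:
  red: 1562 × 9/16 = 878.625
  sandy: 1562 × 6/16 = 585.75
  white: 1562 × 1/16 = 97.625
Contribution of red: (919 − 878.625)² / 878.625 = 1.8553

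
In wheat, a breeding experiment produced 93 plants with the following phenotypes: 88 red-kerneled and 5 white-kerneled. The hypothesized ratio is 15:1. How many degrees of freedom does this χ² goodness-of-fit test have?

1

A goodness-of-fit test with 2 phenotype classes has df = 2 − 1 = 1.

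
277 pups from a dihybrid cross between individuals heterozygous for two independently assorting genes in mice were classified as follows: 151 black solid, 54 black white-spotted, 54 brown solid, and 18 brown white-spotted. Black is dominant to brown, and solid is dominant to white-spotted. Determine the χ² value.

A dihybrid F₂ with independent assortment and complete dominance at both loci gives a 9:3:3:1 phenotypic ratio.
Total ratio parts = 16. Expected numbers out of 277:
  black solid: 277 × 9/16 = 155.8125
  black white-spotted: 277 × 3/16 = 51.9375
  brown solid: 277 × 3/16 = 51.9375
  brown white-spotted: 277 × 1/16 = 17.3125
χ² = Σ (O − E)² / E
  black solid: (151 − 155.8125)² / 155.8125 = 0.1486
  black white-spotted: (54 − 51.9375)² / 51.9375 = 0.0819
  brown solid: (54 − 51.9375)² / 51.9375 = 0.0819
  brown white-spotted: (18 − 17.3125)² / 17.3125 = 0.0273
χ² = 0.1486 + 0.0819 + 0.0819 + 0.0273 = 0.3397 ≈ 0.340

0.340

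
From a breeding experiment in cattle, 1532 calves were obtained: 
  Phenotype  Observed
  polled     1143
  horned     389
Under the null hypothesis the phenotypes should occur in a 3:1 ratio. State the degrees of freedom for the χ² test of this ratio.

A goodness-of-fit test with 2 phenotype classes has df = 2 − 1 = 1.

1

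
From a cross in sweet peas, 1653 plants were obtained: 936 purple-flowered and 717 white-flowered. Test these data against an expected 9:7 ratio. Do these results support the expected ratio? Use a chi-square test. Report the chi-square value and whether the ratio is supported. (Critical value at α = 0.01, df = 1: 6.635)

Under the 9:7 hypothesis (Σ ratio = 16, N = 1653):
  purple-flowered: 1653 × 9/16 = 929.8125
  white-flowered: 1653 × 7/16 = 723.1875
χ² = Σ (O − E)² / E
  purple-flowered: (936 − 929.8125)² / 929.8125 = 0.0412
  white-flowered: (717 − 723.1875)² / 723.1875 = 0.0529
χ² = 0.0412 + 0.0529 = 0.0941 ≈ 0.094
Degrees of freedom = 2 − 1 = 1; critical value at α = 0.01 is 6.635.
Since 0.094 < 6.635, we fail to reject the null hypothesis — the data are consistent with the 9:7 ratio.

0.094; consistent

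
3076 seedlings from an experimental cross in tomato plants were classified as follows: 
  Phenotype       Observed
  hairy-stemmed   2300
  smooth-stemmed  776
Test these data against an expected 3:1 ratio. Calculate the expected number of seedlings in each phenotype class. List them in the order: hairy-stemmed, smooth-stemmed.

2307, 769

Total ratio parts = 4. Expected numbers out of 3076:
  hairy-stemmed: 3076 × 3/4 = 2307
  smooth-stemmed: 3076 × 1/4 = 769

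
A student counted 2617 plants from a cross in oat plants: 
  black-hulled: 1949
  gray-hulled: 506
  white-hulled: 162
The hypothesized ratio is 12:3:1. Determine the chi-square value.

0.589

Under the 12:3:1 hypothesis (Σ ratio = 16, N = 2617):
  black-hulled: 2617 × 12/16 = 1962.75
  gray-hulled: 2617 × 3/16 = 490.6875
  white-hulled: 2617 × 1/16 = 163.5625
χ² = Σ (O − E)² / E
  black-hulled: (1949 − 1962.75)² / 1962.75 = 0.0963
  gray-hulled: (506 − 490.6875)² / 490.6875 = 0.4778
  white-hulled: (162 − 163.5625)² / 163.5625 = 0.0149
χ² = 0.0963 + 0.4778 + 0.0149 = 0.589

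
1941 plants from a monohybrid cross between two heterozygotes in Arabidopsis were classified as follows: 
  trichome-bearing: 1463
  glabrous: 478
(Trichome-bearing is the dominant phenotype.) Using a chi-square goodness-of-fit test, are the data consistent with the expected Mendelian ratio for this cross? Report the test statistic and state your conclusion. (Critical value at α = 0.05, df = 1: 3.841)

For a monohybrid cross between heterozygotes with complete dominance, the expected phenotypic ratio is 3:1.
Under the 3:1 hypothesis (Σ ratio = 4, N = 1941):
  trichome-bearing: 1941 × 3/4 = 1455.75
  glabrous: 1941 × 1/4 = 485.25
χ² = Σ (O − E)² / E
  trichome-bearing: (1463 − 1455.75)² / 1455.75 = 0.0361
  glabrous: (478 − 485.25)² / 485.25 = 0.1083
χ² = 0.0361 + 0.1083 = 0.1444 ≈ 0.144
Degrees of freedom = 2 − 1 = 1; critical value at α = 0.05 is 3.841.
Since 0.144 < 3.841, we fail to reject the null hypothesis — the data are consistent with the 3:1 ratio.

0.144; consistent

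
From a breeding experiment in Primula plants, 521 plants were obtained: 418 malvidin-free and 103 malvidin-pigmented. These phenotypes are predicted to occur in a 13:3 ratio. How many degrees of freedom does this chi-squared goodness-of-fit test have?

1

A goodness-of-fit test with 2 phenotype classes has df = 2 − 1 = 1.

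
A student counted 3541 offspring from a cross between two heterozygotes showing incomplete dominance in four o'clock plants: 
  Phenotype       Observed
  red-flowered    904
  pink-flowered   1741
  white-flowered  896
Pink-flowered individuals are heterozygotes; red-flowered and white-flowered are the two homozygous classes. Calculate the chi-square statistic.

With incomplete dominance, a heterozygote × heterozygote cross gives a 1:2:1 phenotypic ratio.
Expected counts for N = 3541 under a 1:2:1 ratio (total parts = 4):
  red-flowered: 3541 × 1/4 = 885.25
  pink-flowered: 3541 × 2/4 = 1770.5
  white-flowered: 3541 × 1/4 = 885.25
χ² = Σ (O − E)² / E
  red-flowered: (904 − 885.25)² / 885.25 = 0.3971
  pink-flowered: (1741 − 1770.5)² / 1770.5 = 0.4915
  white-flowered: (896 − 885.25)² / 885.25 = 0.1305
χ² = 0.3971 + 0.4915 + 0.1305 = 1.0191 ≈ 1.019

1.019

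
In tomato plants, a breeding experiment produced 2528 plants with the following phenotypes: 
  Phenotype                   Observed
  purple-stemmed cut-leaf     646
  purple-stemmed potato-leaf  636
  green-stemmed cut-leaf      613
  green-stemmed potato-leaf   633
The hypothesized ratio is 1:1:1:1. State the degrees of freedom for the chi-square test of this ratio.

A goodness-of-fit test with 4 phenotype classes has df = 4 − 1 = 3.

3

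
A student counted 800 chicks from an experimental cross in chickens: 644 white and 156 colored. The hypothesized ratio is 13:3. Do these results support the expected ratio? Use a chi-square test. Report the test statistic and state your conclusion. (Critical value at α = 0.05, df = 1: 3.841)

Under the 13:3 hypothesis (Σ ratio = 16, N = 800):
  white: 800 × 13/16 = 650
  colored: 800 × 3/16 = 150
χ² = Σ (O − E)² / E
  white: (644 − 650)² / 650 = 0.0554
  colored: (156 − 150)² / 150 = 0.2400
χ² = 0.0554 + 0.2400 = 0.2954 ≈ 0.295
Degrees of freedom = 2 − 1 = 1; critical value at α = 0.05 is 3.841.
Since 0.295 < 3.841, we fail to reject the null hypothesis — the data are consistent with the 13:3 ratio.

0.295; consistent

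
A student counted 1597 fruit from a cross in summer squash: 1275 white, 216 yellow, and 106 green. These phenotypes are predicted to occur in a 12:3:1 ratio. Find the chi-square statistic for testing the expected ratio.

28.616

Expected counts for N = 1597 under a 12:3:1 ratio (total parts = 16):
  white: 1597 × 12/16 = 1197.75
  yellow: 1597 × 3/16 = 299.4375
  green: 1597 × 1/16 = 99.8125
χ² = Σ (O − E)² / E
  white: (1275 − 1197.75)² / 1197.75 = 4.9823
  yellow: (216 − 299.4375)² / 299.4375 = 23.2496
  green: (106 − 99.8125)² / 99.8125 = 0.3836
χ² = 4.9823 + 23.2496 + 0.3836 = 28.6155 ≈ 28.616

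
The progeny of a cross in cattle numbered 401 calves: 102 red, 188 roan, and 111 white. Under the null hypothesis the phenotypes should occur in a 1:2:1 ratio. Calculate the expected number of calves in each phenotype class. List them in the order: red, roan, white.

100.25, 200.5, 100.25

Expected counts for N = 401 under a 1:2:1 ratio (total parts = 4):
  red: 401 × 1/4 = 100.25
  roan: 401 × 2/4 = 200.5
  white: 401 × 1/4 = 100.25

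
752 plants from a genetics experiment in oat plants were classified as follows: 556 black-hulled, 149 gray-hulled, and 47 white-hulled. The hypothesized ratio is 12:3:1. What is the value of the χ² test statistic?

Total ratio parts = 16. Expected numbers out of 752:
  black-hulled: 752 × 12/16 = 564
  gray-hulled: 752 × 3/16 = 141
  white-hulled: 752 × 1/16 = 47
χ² = Σ (O − E)² / E
  black-hulled: (556 − 564)² / 564 = 0.1135
  gray-hulled: (149 − 141)² / 141 = 0.4539
  white-hulled: (47 − 47)² / 47 = 0.0000
χ² = 0.1135 + 0.4539 + 0.0000 = 0.5674 ≈ 0.567

0.567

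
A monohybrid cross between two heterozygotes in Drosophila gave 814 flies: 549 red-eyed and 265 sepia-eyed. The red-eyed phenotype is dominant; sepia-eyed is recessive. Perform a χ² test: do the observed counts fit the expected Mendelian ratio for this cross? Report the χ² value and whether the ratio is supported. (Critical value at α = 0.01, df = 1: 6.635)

For a monohybrid cross between heterozygotes with complete dominance, the expected phenotypic ratio is 3:1.
The 3:1 ratio has 4 parts, so with N = 814 the expected counts are:
  red-eyed: 814 × 3/4 = 610.5
  sepia-eyed: 814 × 1/4 = 203.5
χ² = Σ (O − E)² / E
  red-eyed: (549 − 610.5)² / 610.5 = 6.1953
  sepia-eyed: (265 − 203.5)² / 203.5 = 18.5860
χ² = 6.1953 + 18.5860 = 24.7813 ≈ 24.781
Degrees of freedom = 2 − 1 = 1; critical value at α = 0.01 is 6.635.
Since 24.781 > 6.635, we reject the null hypothesis — the data do not fit the 3:1 ratio.

24.781; not consistent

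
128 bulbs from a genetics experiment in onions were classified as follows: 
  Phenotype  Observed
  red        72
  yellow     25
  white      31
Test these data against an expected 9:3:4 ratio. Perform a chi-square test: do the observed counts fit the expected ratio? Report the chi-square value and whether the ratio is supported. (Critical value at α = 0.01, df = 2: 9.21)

0.073; consistent

Expected counts for N = 128 under a 9:3:4 ratio (total parts = 16):
  red: 128 × 9/16 = 72
  yellow: 128 × 3/16 = 24
  white: 128 × 4/16 = 32
χ² = Σ (O − E)² / E
  red: (72 − 72)² / 72 = 0.0000
  yellow: (25 − 24)² / 24 = 0.0417
  white: (31 − 32)² / 32 = 0.0312
χ² = 0.0000 + 0.0417 + 0.0312 = 0.0729 ≈ 0.073
Degrees of freedom = 3 − 1 = 2; critical value at α = 0.01 is 9.21.
Since 0.073 < 9.21, we fail to reject the null hypothesis — the data are consistent with the 9:3:4 ratio.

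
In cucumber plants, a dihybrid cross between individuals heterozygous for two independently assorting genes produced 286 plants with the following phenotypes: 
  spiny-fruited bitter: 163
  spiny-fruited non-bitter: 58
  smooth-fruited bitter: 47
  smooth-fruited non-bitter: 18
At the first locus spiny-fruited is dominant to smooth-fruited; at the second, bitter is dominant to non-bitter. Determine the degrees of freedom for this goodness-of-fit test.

A dihybrid F₂ with independent assortment and complete dominance at both loci gives a 9:3:3:1 phenotypic ratio.
A goodness-of-fit test with 4 phenotype classes has df = 4 − 1 = 3.

3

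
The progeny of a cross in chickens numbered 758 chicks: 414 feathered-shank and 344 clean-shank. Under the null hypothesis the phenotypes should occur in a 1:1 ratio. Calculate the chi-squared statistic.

Total ratio parts = 2. Expected numbers out of 758:
  feathered-shank: 758 × 1/2 = 379
  clean-shank: 758 × 1/2 = 379
χ² = Σ (O − E)² / E
  feathered-shank: (414 − 379)² / 379 = 3.2322
  clean-shank: (344 − 379)² / 379 = 3.2322
χ² = 3.2322 + 3.2322 = 6.4644 ≈ 6.464

6.464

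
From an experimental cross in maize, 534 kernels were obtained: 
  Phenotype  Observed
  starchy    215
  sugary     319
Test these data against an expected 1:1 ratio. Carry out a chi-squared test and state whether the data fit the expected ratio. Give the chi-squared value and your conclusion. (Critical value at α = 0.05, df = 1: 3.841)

20.255; not consistent

Total ratio parts = 2. Expected numbers out of 534:
  starchy: 534 × 1/2 = 267
  sugary: 534 × 1/2 = 267
χ² = Σ (O − E)² / E
  starchy: (215 − 267)² / 267 = 10.1273
  sugary: (319 − 267)² / 267 = 10.1273
χ² = 10.1273 + 10.1273 = 20.2546 ≈ 20.255
Degrees of freedom = 2 − 1 = 1; critical value at α = 0.05 is 3.841.
Since 20.255 > 3.841, we reject the null hypothesis — the data do not fit the 1:1 ratio.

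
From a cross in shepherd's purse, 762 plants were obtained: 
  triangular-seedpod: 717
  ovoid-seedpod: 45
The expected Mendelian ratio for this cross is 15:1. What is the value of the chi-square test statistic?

The 15:1 ratio has 16 parts, so with N = 762 the expected counts are:
  triangular-seedpod: 762 × 15/16 = 714.375
  ovoid-seedpod: 762 × 1/16 = 47.625
χ² = Σ (O − E)² / E
  triangular-seedpod: (717 − 714.375)² / 714.375 = 0.0096
  ovoid-seedpod: (45 − 47.625)² / 47.625 = 0.1447
χ² = 0.0096 + 0.1447 = 0.1543 ≈ 0.154

0.154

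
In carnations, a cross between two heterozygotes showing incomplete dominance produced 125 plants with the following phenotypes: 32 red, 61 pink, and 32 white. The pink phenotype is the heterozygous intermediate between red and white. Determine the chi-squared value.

With incomplete dominance, a heterozygote × heterozygote cross gives a 1:2:1 phenotypic ratio.
The 1:2:1 ratio has 4 parts, so with N = 125 the expected counts are:
  red: 125 × 1/4 = 31.25
  pink: 125 × 2/4 = 62.5
  white: 125 × 1/4 = 31.25
χ² = Σ (O − E)² / E
  red: (32 − 31.25)² / 31.25 = 0.0180
  pink: (61 − 62.5)² / 62.5 = 0.0360
  white: (32 − 31.25)² / 31.25 = 0.0180
χ² = 0.0180 + 0.0360 + 0.0180 = 0.072

0.072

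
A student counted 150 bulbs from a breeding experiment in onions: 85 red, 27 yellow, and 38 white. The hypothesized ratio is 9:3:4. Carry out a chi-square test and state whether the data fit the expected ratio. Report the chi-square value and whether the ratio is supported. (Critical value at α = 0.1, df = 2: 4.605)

0.056; consistent

Total ratio parts = 16. Expected numbers out of 150:
  red: 150 × 9/16 = 84.375
  yellow: 150 × 3/16 = 28.125
  white: 150 × 4/16 = 37.5
χ² = Σ (O − E)² / E
  red: (85 − 84.375)² / 84.375 = 0.0046
  yellow: (27 − 28.125)² / 28.125 = 0.0450
  white: (38 − 37.5)² / 37.5 = 0.0067
χ² = 0.0046 + 0.0450 + 0.0067 = 0.0563 ≈ 0.056
Degrees of freedom = 3 − 1 = 2; critical value at α = 0.1 is 4.605.
Since 0.056 < 4.605, we fail to reject the null hypothesis — the data are consistent with the 9:3:4 ratio.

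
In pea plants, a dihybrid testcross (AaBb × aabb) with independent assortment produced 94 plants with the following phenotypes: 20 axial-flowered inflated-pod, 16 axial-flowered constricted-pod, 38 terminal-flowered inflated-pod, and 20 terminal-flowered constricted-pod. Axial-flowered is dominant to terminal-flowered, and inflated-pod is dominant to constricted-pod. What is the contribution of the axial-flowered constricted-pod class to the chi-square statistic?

A dihybrid testcross with independent assortment gives a 1:1:1:1 ratio.
Expected counts for N = 94 under a 1:1:1:1 ratio (total parts = 4):
  axial-flowered inflated-pod: 94 × 1/4 = 23.5
  axial-flowered constricted-pod: 94 × 1/4 = 23.5
  terminal-flowered inflated-pod: 94 × 1/4 = 23.5
  terminal-flowered constricted-pod: 94 × 1/4 = 23.5
Contribution of axial-flowered constricted-pod: (16 − 23.5)² / 23.5 = 2.3936

2.394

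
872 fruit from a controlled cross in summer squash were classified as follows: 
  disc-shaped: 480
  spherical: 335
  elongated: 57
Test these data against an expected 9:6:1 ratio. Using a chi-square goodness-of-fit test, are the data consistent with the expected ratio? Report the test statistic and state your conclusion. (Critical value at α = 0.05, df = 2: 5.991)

0.535; consistent

Expected counts for N = 872 under a 9:6:1 ratio (total parts = 16):
  disc-shaped: 872 × 9/16 = 490.5
  spherical: 872 × 6/16 = 327
  elongated: 872 × 1/16 = 54.5
χ² = Σ (O − E)² / E
  disc-shaped: (480 − 490.5)² / 490.5 = 0.2248
  spherical: (335 − 327)² / 327 = 0.1957
  elongated: (57 − 54.5)² / 54.5 = 0.1147
χ² = 0.2248 + 0.1957 + 0.1147 = 0.5352 ≈ 0.535
Degrees of freedom = 3 − 1 = 2; critical value at α = 0.05 is 5.991.
Since 0.535 < 5.991, we fail to reject the null hypothesis — the data are consistent with the 9:6:1 ratio.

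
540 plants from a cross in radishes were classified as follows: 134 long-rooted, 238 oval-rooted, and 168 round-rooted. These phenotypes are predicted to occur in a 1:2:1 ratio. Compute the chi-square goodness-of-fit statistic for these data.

Total ratio parts = 4. Expected numbers out of 540:
  long-rooted: 540 × 1/4 = 135
  oval-rooted: 540 × 2/4 = 270
  round-rooted: 540 × 1/4 = 135
χ² = Σ (O − E)² / E
  long-rooted: (134 − 135)² / 135 = 0.0074
  oval-rooted: (238 − 270)² / 270 = 3.7926
  round-rooted: (168 − 135)² / 135 = 8.0667
χ² = 0.0074 + 3.7926 + 8.0667 = 11.8667 ≈ 11.867

11.867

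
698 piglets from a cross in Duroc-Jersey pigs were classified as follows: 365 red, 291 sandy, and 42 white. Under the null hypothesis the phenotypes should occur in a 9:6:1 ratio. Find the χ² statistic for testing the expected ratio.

5.273

Expected counts for N = 698 under a 9:6:1 ratio (total parts = 16):
  red: 698 × 9/16 = 392.625
  sandy: 698 × 6/16 = 261.75
  white: 698 × 1/16 = 43.625
χ² = Σ (O − E)² / E
  red: (365 − 392.625)² / 392.625 = 1.9437
  sandy: (291 − 261.75)² / 261.75 = 3.2686
  white: (42 − 43.625)² / 43.625 = 0.0605
χ² = 1.9437 + 3.2686 + 0.0605 = 5.2728 ≈ 5.273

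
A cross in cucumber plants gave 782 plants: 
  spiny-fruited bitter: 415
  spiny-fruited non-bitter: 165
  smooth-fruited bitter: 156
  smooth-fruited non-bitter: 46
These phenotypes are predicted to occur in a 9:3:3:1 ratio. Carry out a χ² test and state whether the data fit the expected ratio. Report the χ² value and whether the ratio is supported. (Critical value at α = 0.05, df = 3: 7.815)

4.478; consistent

Under the 9:3:3:1 hypothesis (Σ ratio = 16, N = 782):
  spiny-fruited bitter: 782 × 9/16 = 439.875
  spiny-fruited non-bitter: 782 × 3/16 = 146.625
  smooth-fruited bitter: 782 × 3/16 = 146.625
  smooth-fruited non-bitter: 782 × 1/16 = 48.875
χ² = Σ (O − E)² / E
  spiny-fruited bitter: (415 − 439.875)² / 439.875 = 1.4067
  spiny-fruited non-bitter: (165 − 146.625)² / 146.625 = 2.3027
  smooth-fruited bitter: (156 − 146.625)² / 146.625 = 0.5994
  smooth-fruited non-bitter: (46 − 48.875)² / 48.875 = 0.1691
χ² = 1.4067 + 2.3027 + 0.5994 + 0.1691 = 4.4779 ≈ 4.478
Degrees of freedom = 4 − 1 = 3; critical value at α = 0.05 is 7.815.
Since 4.478 < 7.815, we fail to reject the null hypothesis — the data are consistent with the 9:3:3:1 ratio.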